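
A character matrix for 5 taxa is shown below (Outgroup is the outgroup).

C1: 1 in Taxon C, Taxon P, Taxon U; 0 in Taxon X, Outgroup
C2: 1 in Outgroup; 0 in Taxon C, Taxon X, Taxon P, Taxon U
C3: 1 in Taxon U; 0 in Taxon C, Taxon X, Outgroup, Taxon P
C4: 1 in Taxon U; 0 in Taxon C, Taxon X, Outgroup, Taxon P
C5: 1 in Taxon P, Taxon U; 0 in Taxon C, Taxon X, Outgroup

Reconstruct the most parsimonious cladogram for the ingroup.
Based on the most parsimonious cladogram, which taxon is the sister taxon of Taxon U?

Taxon P

Character polarity is set by the outgroup: the derived state is whichever differs from the outgroup's state, so for C2 the derived state is '0', and for the remaining characters it is '1'.
C1 (derived state '1') is shared by Taxon C, Taxon P, and Taxon U — a synapomorphy uniting that clade.
All ingroup taxa share the derived state '0' for C2; it defines the ingroup but does not resolve relationships within it.
C3 (derived state '1') is unique to Taxon U (autapomorphy; uninformative for grouping).
C4: derived state '1' in Taxon U only — an autapomorphy, so it tells us nothing about relationships among taxa.
C5 (derived state '1') is shared by Taxon P and Taxon U — a synapomorphy uniting that clade.
Most parsimonious ingroup topology: ((Taxon C,(Taxon P,Taxon U)),Taxon X).
Taxon U and Taxon P form a cherry on this tree, so they are sister taxa.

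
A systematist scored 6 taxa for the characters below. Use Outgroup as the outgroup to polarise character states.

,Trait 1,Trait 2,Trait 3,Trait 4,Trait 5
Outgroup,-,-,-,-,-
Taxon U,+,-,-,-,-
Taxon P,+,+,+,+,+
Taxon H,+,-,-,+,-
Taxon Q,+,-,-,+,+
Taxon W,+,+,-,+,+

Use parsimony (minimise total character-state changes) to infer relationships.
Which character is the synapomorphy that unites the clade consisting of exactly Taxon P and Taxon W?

The outgroup has state '-' for every character, so '+' is the derived state throughout.
Trait 1 (derived state '+') is shared by all ingroup taxa — unites the whole ingroup.
Only Taxon P and Taxon W show the derived state '+' for Trait 2, supporting them as a clade.
Trait 3 (derived state '+') is unique to Taxon P (autapomorphy; uninformative for grouping).
Only Taxon H, Taxon P, Taxon Q, and Taxon W show the derived state '+' for Trait 4, supporting them as a clade.
Trait 5: derived state '+' in Taxon P, Taxon Q, and Taxon W only — synapomorphy for {Taxon P, Taxon Q, Taxon W}.
Most parsimonious ingroup topology: (Taxon U,(((Taxon P,Taxon W),Taxon Q),Taxon H)).
The clade {Taxon P, Taxon W} is supported by Trait 2: its derived state '+' occurs in exactly those taxa and in no other taxon (including the outgroup).

Trait 2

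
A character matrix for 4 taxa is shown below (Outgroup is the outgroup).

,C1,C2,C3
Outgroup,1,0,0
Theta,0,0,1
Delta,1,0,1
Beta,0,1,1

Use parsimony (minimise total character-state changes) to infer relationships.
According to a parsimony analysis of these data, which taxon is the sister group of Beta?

Theta

Character polarity is set by the outgroup: the derived state is whichever differs from the outgroup's state, so for C1 the derived state is '0', and for the remaining characters it is '1'.
C1 (derived state '0') is shared by Beta and Theta — a synapomorphy uniting that clade.
C2: derived state '1' in Beta only — an autapomorphy, so it tells us nothing about relationships among taxa.
C3 (derived state '1') is shared by all ingroup taxa — unites the whole ingroup.
Most parsimonious ingroup topology: ((Theta,Beta),Delta).
Beta and Theta form a cherry on this tree, so they are sister taxa.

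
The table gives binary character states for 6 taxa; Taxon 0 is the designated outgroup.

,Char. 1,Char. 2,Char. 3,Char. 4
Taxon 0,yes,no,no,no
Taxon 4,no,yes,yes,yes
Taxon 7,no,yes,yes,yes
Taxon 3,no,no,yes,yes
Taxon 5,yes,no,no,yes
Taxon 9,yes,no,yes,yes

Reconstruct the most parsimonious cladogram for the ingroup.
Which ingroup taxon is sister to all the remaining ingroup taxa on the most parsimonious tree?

Character polarity is set by the outgroup: the derived state is whichever differs from the outgroup's state, so for Char. 1 the derived state is 'no', and for the remaining characters it is 'yes'.
Char. 1 (derived state 'no') is shared by Taxon 3, Taxon 4, and Taxon 7 — a synapomorphy uniting that clade.
Only Taxon 4 and Taxon 7 show the derived state 'yes' for Char. 2, supporting them as a clade.
Char. 3: derived state 'yes' in Taxon 3, Taxon 4, Taxon 7, and Taxon 9 only — synapomorphy for {Taxon 3, Taxon 4, Taxon 7, Taxon 9}.
Char. 4 (derived state 'yes') is shared by all ingroup taxa — unites the whole ingroup.
Most parsimonious ingroup topology: ((((Taxon 4,Taxon 7),Taxon 3),Taxon 9),Taxon 5).
Taxon 5 is sister to the clade containing all other ingroup taxa, so it is the earliest-diverging (most basal) ingroup lineage.

Taxon 5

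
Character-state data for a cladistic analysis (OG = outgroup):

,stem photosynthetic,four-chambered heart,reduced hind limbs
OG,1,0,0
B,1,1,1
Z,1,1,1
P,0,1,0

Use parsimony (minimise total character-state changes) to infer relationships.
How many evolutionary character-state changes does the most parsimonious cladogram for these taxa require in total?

3

Character polarity is set by the outgroup: the derived state is whichever differs from the outgroup's state, so for stem photosynthetic the derived state is '0', and for the remaining characters it is '1'.
stem photosynthetic (derived state '0') is unique to P (autapomorphy; uninformative for grouping).
four-chambered heart (derived state '1') is shared by all ingroup taxa — unites the whole ingroup.
Only B and Z show the derived state '1' for reduced hind limbs, supporting them as a clade.
Most parsimonious ingroup topology: ((B,Z),P).
Changes per character on this tree: stem photosynthetic: 1; four-chambered heart: 1; reduced hind limbs: 1.
Total = 3.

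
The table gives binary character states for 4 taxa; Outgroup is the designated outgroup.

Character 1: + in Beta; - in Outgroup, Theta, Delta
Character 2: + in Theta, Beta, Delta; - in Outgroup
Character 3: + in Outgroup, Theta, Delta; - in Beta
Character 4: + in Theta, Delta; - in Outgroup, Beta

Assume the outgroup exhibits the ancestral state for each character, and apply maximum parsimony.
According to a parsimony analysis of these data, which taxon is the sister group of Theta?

Character polarity is set by the outgroup: the derived state is whichever differs from the outgroup's state, so for Character 3 the derived state is '-', and for the remaining characters it is '+'.
Character 1 (derived state '+') is unique to Beta (autapomorphy; uninformative for grouping).
All ingroup taxa share the derived state '+' for Character 2; it defines the ingroup but does not resolve relationships within it.
Character 3 (derived state '-') is unique to Beta (autapomorphy; uninformative for grouping).
Character 4 (derived state '+') is shared by Delta and Theta — a synapomorphy uniting that clade.
Most parsimonious ingroup topology: ((Theta,Delta),Beta).
Theta and Delta form a cherry on this tree, so they are sister taxa.

Delta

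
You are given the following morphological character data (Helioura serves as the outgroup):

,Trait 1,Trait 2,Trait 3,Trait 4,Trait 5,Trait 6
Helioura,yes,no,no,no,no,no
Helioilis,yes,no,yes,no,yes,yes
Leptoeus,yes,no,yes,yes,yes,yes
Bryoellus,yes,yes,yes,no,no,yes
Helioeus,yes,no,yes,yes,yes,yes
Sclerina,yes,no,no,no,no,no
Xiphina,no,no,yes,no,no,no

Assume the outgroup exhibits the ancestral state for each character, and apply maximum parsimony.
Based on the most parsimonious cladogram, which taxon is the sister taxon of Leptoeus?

Character polarity is set by the outgroup: the derived state is whichever differs from the outgroup's state, so for Trait 1 the derived state is 'no', and for the remaining characters it is 'yes'.
Trait 1: derived state 'no' in Xiphina only — an autapomorphy, so it tells us nothing about relationships among taxa.
Trait 2 (derived state 'yes') is unique to Bryoellus (autapomorphy; uninformative for grouping).
Trait 3: derived state 'yes' in Bryoellus, Helioeus, Helioilis, Leptoeus, and Xiphina only — synapomorphy for {Bryoellus, Helioeus, Helioilis, Leptoeus, Xiphina}.
Trait 4: derived state 'yes' in Helioeus and Leptoeus only — synapomorphy for {Helioeus, Leptoeus}.
Only Helioeus, Helioilis, and Leptoeus show the derived state 'yes' for Trait 5, supporting them as a clade.
Trait 6: derived state 'yes' in Bryoellus, Helioeus, Helioilis, and Leptoeus only — synapomorphy for {Bryoellus, Helioeus, Helioilis, Leptoeus}.
Most parsimonious ingroup topology: ((((Helioilis,(Leptoeus,Helioeus)),Bryoellus),Xiphina),Sclerina).
Leptoeus and Helioeus form a cherry on this tree, so they are sister taxa.

Helioeus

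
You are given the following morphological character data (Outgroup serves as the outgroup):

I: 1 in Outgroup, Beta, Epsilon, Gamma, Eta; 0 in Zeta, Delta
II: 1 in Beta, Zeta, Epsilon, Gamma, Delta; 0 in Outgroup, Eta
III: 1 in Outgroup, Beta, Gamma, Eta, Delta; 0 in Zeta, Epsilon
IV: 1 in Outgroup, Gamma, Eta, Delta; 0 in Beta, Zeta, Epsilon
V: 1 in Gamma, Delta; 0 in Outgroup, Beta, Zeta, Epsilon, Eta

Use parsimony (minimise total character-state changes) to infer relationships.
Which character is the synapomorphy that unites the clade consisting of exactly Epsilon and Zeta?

III

Character polarity is set by the outgroup: the derived state is whichever differs from the outgroup's state, so for I, III, IV the derived state is '0', and for the remaining characters it is '1'.
I groups Delta and Zeta, which is incompatible with the clades supported by the remaining characters; treating it as convergent (homoplasy) costs fewer steps than any alternative tree.
II: derived state '1' in Beta, Delta, Epsilon, Gamma, and Zeta only — synapomorphy for {Beta, Delta, Epsilon, Gamma, Zeta}.
III: derived state '0' in Epsilon and Zeta only — synapomorphy for {Epsilon, Zeta}.
IV: derived state '0' in Beta, Epsilon, and Zeta only — synapomorphy for {Beta, Epsilon, Zeta}.
V (derived state '1') is shared by Delta and Gamma — a synapomorphy uniting that clade.
Most parsimonious ingroup topology: (((Beta,(Zeta,Epsilon)),(Gamma,Delta)),Eta).
The clade {Epsilon, Zeta} is supported by III: its derived state '0' occurs in exactly those taxa and in no other taxon (including the outgroup).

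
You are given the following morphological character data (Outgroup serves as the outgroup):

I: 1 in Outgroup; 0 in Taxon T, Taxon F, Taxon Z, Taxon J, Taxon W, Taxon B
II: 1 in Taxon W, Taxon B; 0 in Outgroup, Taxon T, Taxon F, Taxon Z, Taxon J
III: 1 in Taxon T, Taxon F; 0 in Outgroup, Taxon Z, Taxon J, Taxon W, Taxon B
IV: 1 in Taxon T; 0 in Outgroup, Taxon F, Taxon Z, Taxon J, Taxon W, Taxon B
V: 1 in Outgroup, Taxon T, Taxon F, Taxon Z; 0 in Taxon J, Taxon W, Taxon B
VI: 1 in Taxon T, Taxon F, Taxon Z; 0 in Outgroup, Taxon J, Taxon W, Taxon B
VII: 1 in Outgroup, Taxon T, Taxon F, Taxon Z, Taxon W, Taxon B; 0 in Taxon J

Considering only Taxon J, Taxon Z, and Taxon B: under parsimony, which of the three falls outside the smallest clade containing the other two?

Character polarity is set by the outgroup: the derived state is whichever differs from the outgroup's state, so for I, V, VII the derived state is '0', and for the remaining characters it is '1'.
All ingroup taxa share the derived state '0' for I; it defines the ingroup but does not resolve relationships within it.
II: derived state '1' in Taxon B and Taxon W only — synapomorphy for {Taxon B, Taxon W}.
Only Taxon F and Taxon T show the derived state '1' for III, supporting them as a clade.
IV (derived state '1') is unique to Taxon T (autapomorphy; uninformative for grouping).
V (derived state '0') is shared by Taxon B, Taxon J, and Taxon W — a synapomorphy uniting that clade.
VI (derived state '1') is shared by Taxon F, Taxon T, and Taxon Z — a synapomorphy uniting that clade.
VII: derived state '0' in Taxon J only — an autapomorphy, so it tells us nothing about relationships among taxa.
Most parsimonious ingroup topology: (((Taxon T,Taxon F),Taxon Z),(Taxon J,(Taxon W,Taxon B))).
Taxon B and Taxon J share a more recent common ancestor with each other than either does with Taxon Z, so Taxon Z is the least closely related of the three.

Taxon Z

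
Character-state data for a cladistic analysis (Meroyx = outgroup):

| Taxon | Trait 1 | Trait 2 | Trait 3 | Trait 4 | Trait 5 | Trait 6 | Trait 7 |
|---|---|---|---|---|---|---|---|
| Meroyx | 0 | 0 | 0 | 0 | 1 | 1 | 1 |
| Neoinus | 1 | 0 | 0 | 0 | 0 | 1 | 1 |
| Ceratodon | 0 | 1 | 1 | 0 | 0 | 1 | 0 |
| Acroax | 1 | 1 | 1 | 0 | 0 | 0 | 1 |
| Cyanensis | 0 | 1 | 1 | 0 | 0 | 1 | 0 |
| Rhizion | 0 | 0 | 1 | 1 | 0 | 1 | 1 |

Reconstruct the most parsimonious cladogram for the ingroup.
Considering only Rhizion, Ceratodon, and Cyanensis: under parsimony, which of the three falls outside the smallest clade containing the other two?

Rhizion

Character polarity is set by the outgroup: the derived state is whichever differs from the outgroup's state, so for Trait 5, Trait 6, Trait 7 the derived state is '0', and for the remaining characters it is '1'.
Trait 1 groups Acroax and Neoinus, which is incompatible with the clades supported by the remaining characters; treating it as convergent (homoplasy) costs fewer steps than any alternative tree.
Trait 2 (derived state '1') is shared by Acroax, Ceratodon, and Cyanensis — a synapomorphy uniting that clade.
Trait 3 (derived state '1') is shared by Acroax, Ceratodon, Cyanensis, and Rhizion — a synapomorphy uniting that clade.
Trait 4: derived state '1' in Rhizion only — an autapomorphy, so it tells us nothing about relationships among taxa.
Trait 5 (derived state '0') is shared by all ingroup taxa — unites the whole ingroup.
Trait 6 (derived state '0') is unique to Acroax (autapomorphy; uninformative for grouping).
Trait 7 (derived state '0') is shared by Ceratodon and Cyanensis — a synapomorphy uniting that clade.
Most parsimonious ingroup topology: (Neoinus,(((Ceratodon,Cyanensis),Acroax),Rhizion)).
Ceratodon and Cyanensis share a more recent common ancestor with each other than either does with Rhizion, so Rhizion is the least closely related of the three.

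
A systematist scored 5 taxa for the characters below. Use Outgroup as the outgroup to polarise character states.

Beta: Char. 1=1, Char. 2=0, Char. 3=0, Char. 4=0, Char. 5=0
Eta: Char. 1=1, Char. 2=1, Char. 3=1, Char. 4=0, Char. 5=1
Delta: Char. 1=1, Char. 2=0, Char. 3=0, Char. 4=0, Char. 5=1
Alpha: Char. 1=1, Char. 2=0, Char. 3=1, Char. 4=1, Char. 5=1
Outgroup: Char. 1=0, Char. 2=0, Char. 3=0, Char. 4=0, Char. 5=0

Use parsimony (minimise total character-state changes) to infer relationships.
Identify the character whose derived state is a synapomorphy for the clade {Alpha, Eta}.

The outgroup has state '0' for every character, so '1' is the derived state throughout.
All ingroup taxa share the derived state '1' for Char. 1; it defines the ingroup but does not resolve relationships within it.
Char. 2: derived state '1' in Eta only — an autapomorphy, so it tells us nothing about relationships among taxa.
Char. 3: derived state '1' in Alpha and Eta only — synapomorphy for {Alpha, Eta}.
Char. 4 (derived state '1') is unique to Alpha (autapomorphy; uninformative for grouping).
Only Alpha, Delta, and Eta show the derived state '1' for Char. 5, supporting them as a clade.
Most parsimonious ingroup topology: (((Alpha,Eta),Delta),Beta).
The clade {Alpha, Eta} is supported by Char. 3: its derived state '1' occurs in exactly those taxa and in no other taxon (including the outgroup).

Char. 3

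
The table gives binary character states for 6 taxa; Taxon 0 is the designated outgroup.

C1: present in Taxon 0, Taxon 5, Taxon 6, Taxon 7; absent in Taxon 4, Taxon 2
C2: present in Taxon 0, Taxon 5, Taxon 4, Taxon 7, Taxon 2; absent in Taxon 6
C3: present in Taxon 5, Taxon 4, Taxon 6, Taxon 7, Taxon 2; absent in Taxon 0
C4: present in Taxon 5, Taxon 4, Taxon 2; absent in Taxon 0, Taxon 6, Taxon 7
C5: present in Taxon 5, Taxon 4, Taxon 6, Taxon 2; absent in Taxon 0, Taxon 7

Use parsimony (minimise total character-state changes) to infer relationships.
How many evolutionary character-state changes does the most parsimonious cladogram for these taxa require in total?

5

Character polarity is set by the outgroup: the derived state is whichever differs from the outgroup's state, so for C1, C2 the derived state is 'absent', and for the remaining characters it is 'present'.
Only Taxon 2 and Taxon 4 show the derived state 'absent' for C1, supporting them as a clade.
C2 (derived state 'absent') is unique to Taxon 6 (autapomorphy; uninformative for grouping).
C3 (derived state 'present') is shared by all ingroup taxa — unites the whole ingroup.
C4 (derived state 'present') is shared by Taxon 2, Taxon 4, and Taxon 5 — a synapomorphy uniting that clade.
C5 (derived state 'present') is shared by Taxon 2, Taxon 4, Taxon 5, and Taxon 6 — a synapomorphy uniting that clade.
Most parsimonious ingroup topology: (((Taxon 5,(Taxon 4,Taxon 2)),Taxon 6),Taxon 7).
Changes per character on this tree: C1: 1; C2: 1; C3: 1; C4: 1; C5: 1.
Total = 5.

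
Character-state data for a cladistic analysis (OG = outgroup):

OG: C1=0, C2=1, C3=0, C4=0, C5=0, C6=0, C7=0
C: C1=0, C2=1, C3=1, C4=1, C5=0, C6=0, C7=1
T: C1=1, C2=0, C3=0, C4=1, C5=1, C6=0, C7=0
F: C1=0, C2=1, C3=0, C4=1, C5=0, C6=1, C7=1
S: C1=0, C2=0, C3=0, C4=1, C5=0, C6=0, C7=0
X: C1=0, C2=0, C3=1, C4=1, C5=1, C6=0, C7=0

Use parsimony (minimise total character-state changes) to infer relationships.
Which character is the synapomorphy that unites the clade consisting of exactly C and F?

Character polarity is set by the outgroup: the derived state is whichever differs from the outgroup's state, so for C2 the derived state is '0', and for the remaining characters it is '1'.
C1 (derived state '1') is unique to T (autapomorphy; uninformative for grouping).
C2: derived state '0' in S, T, and X only — synapomorphy for {S, T, X}.
C3 (state '1') occurs in C and X but conflicts with the nesting implied by the other characters — most parsimoniously interpreted as homoplasy.
All ingroup taxa share the derived state '1' for C4; it defines the ingroup but does not resolve relationships within it.
C5: derived state '1' in T and X only — synapomorphy for {T, X}.
C6 (derived state '1') is unique to F (autapomorphy; uninformative for grouping).
Only C and F show the derived state '1' for C7, supporting them as a clade.
Most parsimonious ingroup topology: ((C,F),((T,X),S)).
The clade {C, F} is supported by C7: its derived state '1' occurs in exactly those taxa and in no other taxon (including the outgroup).

C7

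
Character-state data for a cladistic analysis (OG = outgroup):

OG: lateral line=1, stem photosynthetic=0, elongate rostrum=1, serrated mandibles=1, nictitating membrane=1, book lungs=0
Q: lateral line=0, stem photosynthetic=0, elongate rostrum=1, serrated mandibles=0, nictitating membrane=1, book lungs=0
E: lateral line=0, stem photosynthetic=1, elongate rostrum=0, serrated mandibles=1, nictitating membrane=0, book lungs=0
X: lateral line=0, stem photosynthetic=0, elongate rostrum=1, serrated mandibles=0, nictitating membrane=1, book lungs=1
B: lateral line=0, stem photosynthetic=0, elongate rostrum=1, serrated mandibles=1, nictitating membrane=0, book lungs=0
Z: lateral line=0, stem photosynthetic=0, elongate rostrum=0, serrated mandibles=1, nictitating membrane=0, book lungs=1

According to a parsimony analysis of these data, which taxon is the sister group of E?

Character polarity is set by the outgroup: the derived state is whichever differs from the outgroup's state, so for lateral line, elongate rostrum, serrated mandibles, nictitating membrane the derived state is '0', and for the remaining characters it is '1'.
All ingroup taxa share the derived state '0' for lateral line; it defines the ingroup but does not resolve relationships within it.
stem photosynthetic: derived state '1' in E only — an autapomorphy, so it tells us nothing about relationships among taxa.
Only E and Z show the derived state '0' for elongate rostrum, supporting them as a clade.
Only Q and X show the derived state '0' for serrated mandibles, supporting them as a clade.
nictitating membrane (derived state '0') is shared by B, E, and Z — a synapomorphy uniting that clade.
book lungs groups X and Z, which is incompatible with the clades supported by the remaining characters; treating it as convergent (homoplasy) costs fewer steps than any alternative tree.
Most parsimonious ingroup topology: (((Z,E),B),(X,Q)).
E and Z form a cherry on this tree, so they are sister taxa.

Z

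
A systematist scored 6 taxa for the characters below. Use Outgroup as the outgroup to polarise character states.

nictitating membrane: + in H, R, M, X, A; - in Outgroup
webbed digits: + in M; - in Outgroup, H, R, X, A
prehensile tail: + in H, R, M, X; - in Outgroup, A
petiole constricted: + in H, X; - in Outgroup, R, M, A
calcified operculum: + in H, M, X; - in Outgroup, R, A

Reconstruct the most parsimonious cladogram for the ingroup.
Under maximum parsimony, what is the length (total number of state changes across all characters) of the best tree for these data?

The outgroup has state '-' for every character, so '+' is the derived state throughout.
All ingroup taxa share the derived state '+' for nictitating membrane; it defines the ingroup but does not resolve relationships within it.
webbed digits (derived state '+') is unique to M (autapomorphy; uninformative for grouping).
Only H, M, R, and X show the derived state '+' for prehensile tail, supporting them as a clade.
petiole constricted: derived state '+' in H and X only — synapomorphy for {H, X}.
calcified operculum (derived state '+') is shared by H, M, and X — a synapomorphy uniting that clade.
Most parsimonious ingroup topology: ((((H,X),M),R),A).
Changes per character on this tree: nictitating membrane: 1; webbed digits: 1; prehensile tail: 1; petiole constricted: 1; calcified operculum: 1.
Total = 5.

5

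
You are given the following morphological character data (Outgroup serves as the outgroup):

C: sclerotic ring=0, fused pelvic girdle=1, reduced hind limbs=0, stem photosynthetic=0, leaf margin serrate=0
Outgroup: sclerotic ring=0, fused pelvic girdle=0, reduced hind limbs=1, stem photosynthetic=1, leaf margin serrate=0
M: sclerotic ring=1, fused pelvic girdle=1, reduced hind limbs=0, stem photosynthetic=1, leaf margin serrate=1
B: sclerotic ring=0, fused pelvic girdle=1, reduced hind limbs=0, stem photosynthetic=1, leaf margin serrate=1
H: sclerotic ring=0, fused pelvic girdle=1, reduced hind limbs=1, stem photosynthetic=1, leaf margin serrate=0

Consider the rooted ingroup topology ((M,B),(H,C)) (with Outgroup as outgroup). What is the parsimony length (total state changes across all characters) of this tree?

Map each character onto ((M,B),(H,C)) (rooted by Outgroup) and count the minimum state changes it requires (Fitch parsimony):
sclerotic ring: 1; fused pelvic girdle: 1; reduced hind limbs: 2; stem photosynthetic: 1; leaf margin serrate: 1.
Total tree length = 6.

6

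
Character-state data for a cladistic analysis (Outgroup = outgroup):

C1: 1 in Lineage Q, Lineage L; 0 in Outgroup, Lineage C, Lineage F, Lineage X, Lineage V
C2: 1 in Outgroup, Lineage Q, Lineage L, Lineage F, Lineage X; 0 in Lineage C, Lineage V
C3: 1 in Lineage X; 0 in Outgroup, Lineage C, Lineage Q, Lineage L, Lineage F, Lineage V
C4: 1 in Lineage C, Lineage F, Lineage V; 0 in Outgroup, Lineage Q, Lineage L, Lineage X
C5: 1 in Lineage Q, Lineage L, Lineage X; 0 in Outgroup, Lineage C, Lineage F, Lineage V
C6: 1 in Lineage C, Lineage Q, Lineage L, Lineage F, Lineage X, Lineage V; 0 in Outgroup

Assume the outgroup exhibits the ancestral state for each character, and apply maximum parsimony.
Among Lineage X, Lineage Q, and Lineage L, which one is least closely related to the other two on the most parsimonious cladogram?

Character polarity is set by the outgroup: the derived state is whichever differs from the outgroup's state, so for C2 the derived state is '0', and for the remaining characters it is '1'.
C1 (derived state '1') is shared by Lineage L and Lineage Q — a synapomorphy uniting that clade.
Only Lineage C and Lineage V show the derived state '0' for C2, supporting them as a clade.
C3: derived state '1' in Lineage X only — an autapomorphy, so it tells us nothing about relationships among taxa.
C4 (derived state '1') is shared by Lineage C, Lineage F, and Lineage V — a synapomorphy uniting that clade.
C5 (derived state '1') is shared by Lineage L, Lineage Q, and Lineage X — a synapomorphy uniting that clade.
All ingroup taxa share the derived state '1' for C6; it defines the ingroup but does not resolve relationships within it.
Most parsimonious ingroup topology: (((Lineage C,Lineage V),Lineage F),((Lineage Q,Lineage L),Lineage X)).
Lineage Q and Lineage L share a more recent common ancestor with each other than either does with Lineage X, so Lineage X is the least closely related of the three.

Lineage X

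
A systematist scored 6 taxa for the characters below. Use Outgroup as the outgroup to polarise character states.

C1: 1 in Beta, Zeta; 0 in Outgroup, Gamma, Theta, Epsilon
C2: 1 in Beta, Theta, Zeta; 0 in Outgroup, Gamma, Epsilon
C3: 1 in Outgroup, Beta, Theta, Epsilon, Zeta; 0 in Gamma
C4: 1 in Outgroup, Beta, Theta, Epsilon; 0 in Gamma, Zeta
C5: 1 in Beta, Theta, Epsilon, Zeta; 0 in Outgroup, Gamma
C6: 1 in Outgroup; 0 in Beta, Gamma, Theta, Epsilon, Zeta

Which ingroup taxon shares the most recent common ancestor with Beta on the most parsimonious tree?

Zeta

Character polarity is set by the outgroup: the derived state is whichever differs from the outgroup's state, so for C3, C4, C6 the derived state is '0', and for the remaining characters it is '1'.
Only Beta and Zeta show the derived state '1' for C1, supporting them as a clade.
C2: derived state '1' in Beta, Theta, and Zeta only — synapomorphy for {Beta, Theta, Zeta}.
C3 (derived state '0') is unique to Gamma (autapomorphy; uninformative for grouping).
C4 groups Gamma and Zeta, which is incompatible with the clades supported by the remaining characters; treating it as convergent (homoplasy) costs fewer steps than any alternative tree.
C5: derived state '1' in Beta, Epsilon, Theta, and Zeta only — synapomorphy for {Beta, Epsilon, Theta, Zeta}.
All ingroup taxa share the derived state '0' for C6; it defines the ingroup but does not resolve relationships within it.
Most parsimonious ingroup topology: ((((Beta,Zeta),Theta),Epsilon),Gamma).
Beta and Zeta form a cherry on this tree, so they are sister taxa.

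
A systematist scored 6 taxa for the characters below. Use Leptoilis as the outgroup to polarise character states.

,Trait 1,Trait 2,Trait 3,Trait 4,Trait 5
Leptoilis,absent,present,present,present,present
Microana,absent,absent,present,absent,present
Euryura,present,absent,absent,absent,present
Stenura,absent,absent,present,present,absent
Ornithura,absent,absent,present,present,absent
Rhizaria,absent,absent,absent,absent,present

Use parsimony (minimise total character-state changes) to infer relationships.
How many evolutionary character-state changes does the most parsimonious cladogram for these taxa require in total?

Character polarity is set by the outgroup: the derived state is whichever differs from the outgroup's state, so for Trait 2, Trait 3, Trait 4, Trait 5 the derived state is 'absent', and for the remaining characters it is 'present'.
Trait 1 (derived state 'present') is unique to Euryura (autapomorphy; uninformative for grouping).
All ingroup taxa share the derived state 'absent' for Trait 2; it defines the ingroup but does not resolve relationships within it.
Trait 3: derived state 'absent' in Euryura and Rhizaria only — synapomorphy for {Euryura, Rhizaria}.
Trait 4 (derived state 'absent') is shared by Euryura, Microana, and Rhizaria — a synapomorphy uniting that clade.
Trait 5: derived state 'absent' in Ornithura and Stenura only — synapomorphy for {Ornithura, Stenura}.
Most parsimonious ingroup topology: ((Microana,(Euryura,Rhizaria)),(Stenura,Ornithura)).
Changes per character on this tree: Trait 1: 1; Trait 2: 1; Trait 3: 1; Trait 4: 1; Trait 5: 1.
Total = 5.

5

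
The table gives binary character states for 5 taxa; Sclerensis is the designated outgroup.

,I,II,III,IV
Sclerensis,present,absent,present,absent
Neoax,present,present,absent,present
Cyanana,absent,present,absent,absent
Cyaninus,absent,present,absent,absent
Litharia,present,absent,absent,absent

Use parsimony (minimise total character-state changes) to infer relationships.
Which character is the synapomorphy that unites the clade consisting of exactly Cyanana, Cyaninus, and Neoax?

Character polarity is set by the outgroup: the derived state is whichever differs from the outgroup's state, so for I, III the derived state is 'absent', and for the remaining characters it is 'present'.
I: derived state 'absent' in Cyanana and Cyaninus only — synapomorphy for {Cyanana, Cyaninus}.
Only Cyanana, Cyaninus, and Neoax show the derived state 'present' for II, supporting them as a clade.
All ingroup taxa share the derived state 'absent' for III; it defines the ingroup but does not resolve relationships within it.
IV: derived state 'present' in Neoax only — an autapomorphy, so it tells us nothing about relationships among taxa.
Most parsimonious ingroup topology: ((Neoax,(Cyanana,Cyaninus)),Litharia).
The clade {Cyanana, Cyaninus, Neoax} is supported by II: its derived state 'present' occurs in exactly those taxa and in no other taxon (including the outgroup).

II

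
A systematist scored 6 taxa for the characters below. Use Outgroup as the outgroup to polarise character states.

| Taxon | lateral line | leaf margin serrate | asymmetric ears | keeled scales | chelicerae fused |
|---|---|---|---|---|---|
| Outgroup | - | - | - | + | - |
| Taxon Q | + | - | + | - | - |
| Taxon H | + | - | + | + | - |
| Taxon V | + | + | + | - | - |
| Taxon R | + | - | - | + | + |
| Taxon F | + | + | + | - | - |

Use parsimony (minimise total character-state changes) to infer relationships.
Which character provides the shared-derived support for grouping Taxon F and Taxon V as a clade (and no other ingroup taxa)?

Character polarity is set by the outgroup: the derived state is whichever differs from the outgroup's state, so for keeled scales the derived state is '-', and for the remaining characters it is '+'.
lateral line (derived state '+') is shared by all ingroup taxa — unites the whole ingroup.
Only Taxon F and Taxon V show the derived state '+' for leaf margin serrate, supporting them as a clade.
Only Taxon F, Taxon H, Taxon Q, and Taxon V show the derived state '+' for asymmetric ears, supporting them as a clade.
Only Taxon F, Taxon Q, and Taxon V show the derived state '-' for keeled scales, supporting them as a clade.
chelicerae fused (derived state '+') is unique to Taxon R (autapomorphy; uninformative for grouping).
Most parsimonious ingroup topology: (((Taxon Q,(Taxon V,Taxon F)),Taxon H),Taxon R).
The clade {Taxon F, Taxon V} is supported by leaf margin serrate: its derived state '+' occurs in exactly those taxa and in no other taxon (including the outgroup).

leaf margin serrate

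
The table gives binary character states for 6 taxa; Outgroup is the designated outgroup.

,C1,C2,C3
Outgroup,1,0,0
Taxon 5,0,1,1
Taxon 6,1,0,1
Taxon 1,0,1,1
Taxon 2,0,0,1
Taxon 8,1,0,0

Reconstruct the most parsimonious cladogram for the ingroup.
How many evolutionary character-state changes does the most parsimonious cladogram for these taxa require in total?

3

Character polarity is set by the outgroup: the derived state is whichever differs from the outgroup's state, so for C1 the derived state is '0', and for the remaining characters it is '1'.
C1 (derived state '0') is shared by Taxon 1, Taxon 2, and Taxon 5 — a synapomorphy uniting that clade.
Only Taxon 1 and Taxon 5 show the derived state '1' for C2, supporting them as a clade.
Only Taxon 1, Taxon 2, Taxon 5, and Taxon 6 show the derived state '1' for C3, supporting them as a clade.
Most parsimonious ingroup topology: ((((Taxon 5,Taxon 1),Taxon 2),Taxon 6),Taxon 8).
Changes per character on this tree: C1: 1; C2: 1; C3: 1.
Total = 3.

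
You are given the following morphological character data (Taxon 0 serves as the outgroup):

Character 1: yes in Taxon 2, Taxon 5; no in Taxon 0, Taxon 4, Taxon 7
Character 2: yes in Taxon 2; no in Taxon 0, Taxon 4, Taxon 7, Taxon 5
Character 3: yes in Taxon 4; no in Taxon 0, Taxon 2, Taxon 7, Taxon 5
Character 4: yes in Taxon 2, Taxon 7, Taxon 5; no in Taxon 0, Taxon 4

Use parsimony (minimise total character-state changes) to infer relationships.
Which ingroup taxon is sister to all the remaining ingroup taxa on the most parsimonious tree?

Taxon 4

The outgroup has state 'no' for every character, so 'yes' is the derived state throughout.
Character 1 (derived state 'yes') is shared by Taxon 2 and Taxon 5 — a synapomorphy uniting that clade.
Character 2 (derived state 'yes') is unique to Taxon 2 (autapomorphy; uninformative for grouping).
Character 3: derived state 'yes' in Taxon 4 only — an autapomorphy, so it tells us nothing about relationships among taxa.
Character 4: derived state 'yes' in Taxon 2, Taxon 5, and Taxon 7 only — synapomorphy for {Taxon 2, Taxon 5, Taxon 7}.
Most parsimonious ingroup topology: (Taxon 4,((Taxon 2,Taxon 5),Taxon 7)).
Taxon 4 is sister to the clade containing all other ingroup taxa, so it is the earliest-diverging (most basal) ingroup lineage.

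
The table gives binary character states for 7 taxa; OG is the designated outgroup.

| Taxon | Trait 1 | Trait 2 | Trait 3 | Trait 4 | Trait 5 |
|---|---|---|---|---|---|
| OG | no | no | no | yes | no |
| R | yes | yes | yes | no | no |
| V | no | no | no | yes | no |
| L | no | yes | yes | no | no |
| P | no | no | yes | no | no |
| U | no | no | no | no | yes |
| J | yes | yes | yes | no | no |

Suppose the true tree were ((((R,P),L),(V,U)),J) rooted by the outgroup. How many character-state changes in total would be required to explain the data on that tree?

Map each character onto ((((R,P),L),(V,U)),J) (rooted by OG) and count the minimum state changes it requires (Fitch parsimony):
Trait 1: 2; Trait 2: 3; Trait 3: 2; Trait 4: 2; Trait 5: 1.
Total tree length = 10.

10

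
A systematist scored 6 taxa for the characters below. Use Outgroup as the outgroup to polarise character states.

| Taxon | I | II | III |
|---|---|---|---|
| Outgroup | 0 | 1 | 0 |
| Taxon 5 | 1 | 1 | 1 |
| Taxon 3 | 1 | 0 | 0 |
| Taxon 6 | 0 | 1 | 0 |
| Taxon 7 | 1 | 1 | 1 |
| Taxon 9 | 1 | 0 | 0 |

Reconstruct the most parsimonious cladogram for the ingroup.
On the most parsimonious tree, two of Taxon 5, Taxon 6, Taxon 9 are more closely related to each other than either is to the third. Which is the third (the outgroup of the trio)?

Character polarity is set by the outgroup: the derived state is whichever differs from the outgroup's state, so for II the derived state is '0', and for the remaining characters it is '1'.
Only Taxon 3, Taxon 5, Taxon 7, and Taxon 9 show the derived state '1' for I, supporting them as a clade.
Only Taxon 3 and Taxon 9 show the derived state '0' for II, supporting them as a clade.
III: derived state '1' in Taxon 5 and Taxon 7 only — synapomorphy for {Taxon 5, Taxon 7}.
Most parsimonious ingroup topology: (((Taxon 5,Taxon 7),(Taxon 3,Taxon 9)),Taxon 6).
Taxon 5 and Taxon 9 share a more recent common ancestor with each other than either does with Taxon 6, so Taxon 6 is the least closely related of the three.

Taxon 6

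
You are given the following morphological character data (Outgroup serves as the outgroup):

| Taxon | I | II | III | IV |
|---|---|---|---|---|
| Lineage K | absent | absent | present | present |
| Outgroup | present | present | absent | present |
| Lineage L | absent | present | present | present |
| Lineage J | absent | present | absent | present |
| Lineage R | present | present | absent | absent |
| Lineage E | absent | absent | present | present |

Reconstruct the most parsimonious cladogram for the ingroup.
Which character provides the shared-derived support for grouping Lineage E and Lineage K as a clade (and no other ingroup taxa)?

Character polarity is set by the outgroup: the derived state is whichever differs from the outgroup's state, so for I, II, IV the derived state is 'absent', and for the remaining characters it is 'present'.
Only Lineage E, Lineage J, Lineage K, and Lineage L show the derived state 'absent' for I, supporting them as a clade.
II: derived state 'absent' in Lineage E and Lineage K only — synapomorphy for {Lineage E, Lineage K}.
Only Lineage E, Lineage K, and Lineage L show the derived state 'present' for III, supporting them as a clade.
IV: derived state 'absent' in Lineage R only — an autapomorphy, so it tells us nothing about relationships among taxa.
Most parsimonious ingroup topology: (((Lineage L,(Lineage E,Lineage K)),Lineage J),Lineage R).
The clade {Lineage E, Lineage K} is supported by II: its derived state 'absent' occurs in exactly those taxa and in no other taxon (including the outgroup).

II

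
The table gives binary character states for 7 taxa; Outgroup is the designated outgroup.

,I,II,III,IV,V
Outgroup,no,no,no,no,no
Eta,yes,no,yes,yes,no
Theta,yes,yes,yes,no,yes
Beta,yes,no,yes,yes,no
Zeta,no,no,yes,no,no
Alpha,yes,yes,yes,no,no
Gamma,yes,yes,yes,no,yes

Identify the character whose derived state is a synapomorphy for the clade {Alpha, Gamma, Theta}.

II

The outgroup has state 'no' for every character, so 'yes' is the derived state throughout.
I (derived state 'yes') is shared by Alpha, Beta, Eta, Gamma, and Theta — a synapomorphy uniting that clade.
II (derived state 'yes') is shared by Alpha, Gamma, and Theta — a synapomorphy uniting that clade.
All ingroup taxa share the derived state 'yes' for III; it defines the ingroup but does not resolve relationships within it.
IV (derived state 'yes') is shared by Beta and Eta — a synapomorphy uniting that clade.
Only Gamma and Theta show the derived state 'yes' for V, supporting them as a clade.
Most parsimonious ingroup topology: (((Eta,Beta),((Theta,Gamma),Alpha)),Zeta).
The clade {Alpha, Gamma, Theta} is supported by II: its derived state 'yes' occurs in exactly those taxa and in no other taxon (including the outgroup).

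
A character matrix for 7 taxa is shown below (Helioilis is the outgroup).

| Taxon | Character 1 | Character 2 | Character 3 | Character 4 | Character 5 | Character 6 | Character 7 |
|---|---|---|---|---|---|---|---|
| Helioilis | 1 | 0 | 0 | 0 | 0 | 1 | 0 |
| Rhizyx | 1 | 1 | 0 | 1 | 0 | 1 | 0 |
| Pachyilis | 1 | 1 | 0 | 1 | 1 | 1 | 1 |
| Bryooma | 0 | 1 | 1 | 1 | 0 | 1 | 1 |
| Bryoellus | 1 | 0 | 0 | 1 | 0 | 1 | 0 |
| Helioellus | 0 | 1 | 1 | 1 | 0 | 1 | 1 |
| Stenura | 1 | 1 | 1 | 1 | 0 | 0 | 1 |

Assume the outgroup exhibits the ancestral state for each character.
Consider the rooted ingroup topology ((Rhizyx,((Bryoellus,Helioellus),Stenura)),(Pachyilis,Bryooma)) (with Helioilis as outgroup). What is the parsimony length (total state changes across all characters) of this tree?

13

Map each character onto ((Rhizyx,((Bryoellus,Helioellus),Stenura)),(Pachyilis,Bryooma)) (rooted by Helioilis) and count the minimum state changes it requires (Fitch parsimony):
Character 1: 2; Character 2: 2; Character 3: 3; Character 4: 1; Character 5: 1; Character 6: 1; Character 7: 3.
Total tree length = 13.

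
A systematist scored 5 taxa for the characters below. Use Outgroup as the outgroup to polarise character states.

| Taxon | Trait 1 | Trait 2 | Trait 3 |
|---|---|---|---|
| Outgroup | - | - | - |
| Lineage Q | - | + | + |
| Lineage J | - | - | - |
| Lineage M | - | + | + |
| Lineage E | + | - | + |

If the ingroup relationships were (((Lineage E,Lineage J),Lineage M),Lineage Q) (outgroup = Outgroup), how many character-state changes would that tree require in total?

Map each character onto (((Lineage E,Lineage J),Lineage M),Lineage Q) (rooted by Outgroup) and count the minimum state changes it requires (Fitch parsimony):
Trait 1: 1; Trait 2: 2; Trait 3: 2.
Total tree length = 5.

5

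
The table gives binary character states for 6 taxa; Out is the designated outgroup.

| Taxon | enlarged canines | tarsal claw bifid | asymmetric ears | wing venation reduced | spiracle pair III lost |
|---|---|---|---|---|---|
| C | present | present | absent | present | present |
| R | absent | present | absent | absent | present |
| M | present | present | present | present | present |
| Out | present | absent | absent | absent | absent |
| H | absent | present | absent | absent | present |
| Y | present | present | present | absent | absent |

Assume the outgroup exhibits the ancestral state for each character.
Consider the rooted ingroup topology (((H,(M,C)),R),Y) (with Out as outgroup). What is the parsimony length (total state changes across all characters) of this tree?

Map each character onto (((H,(M,C)),R),Y) (rooted by Out) and count the minimum state changes it requires (Fitch parsimony):
enlarged canines: 2; tarsal claw bifid: 1; asymmetric ears: 2; wing venation reduced: 1; spiracle pair III lost: 1.
Total tree length = 7.

7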